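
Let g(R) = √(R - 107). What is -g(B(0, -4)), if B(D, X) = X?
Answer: -I*√111 ≈ -10.536*I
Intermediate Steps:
g(R) = √(-107 + R)
-g(B(0, -4)) = -√(-107 - 4) = -√(-111) = -I*√111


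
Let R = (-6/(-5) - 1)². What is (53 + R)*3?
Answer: 3978/25 ≈ 159.12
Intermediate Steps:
R = 1/25 (R = (-6*(-⅕) - 1)² = (6/5 - 1)² = (⅕)² = 1/25 ≈ 0.040000)
(53 + R)*3 = (53 + 1/25)*3 = (1326/25)*3 = 3978/25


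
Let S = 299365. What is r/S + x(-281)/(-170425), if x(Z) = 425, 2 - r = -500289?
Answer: 18210666/10913215 ≈ 1.6687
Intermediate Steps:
r = 500291 (r = 2 - 1*(-500289) = 2 + 500289 = 500291)
r/S + x(-281)/(-170425) = 500291/299365 + 425/(-170425) = 500291*(1/299365) + 425*(-1/170425) = 45481/27215 - 1/401 = 18210666/10913215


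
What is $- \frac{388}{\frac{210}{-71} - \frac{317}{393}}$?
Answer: $\frac{10826364}{105037} \approx 103.07$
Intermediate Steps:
$- \frac{388}{\frac{210}{-71} - \frac{317}{393}} = - \frac{388}{210 \left(- \frac{1}{71}\right) - \frac{317}{393}} = - \frac{388}{- \frac{210}{71} - \frac{317}{393}} = - \frac{388}{- \frac{105037}{27903}} = \left(-388\right) \left(- \frac{27903}{105037}\right) = \frac{10826364}{105037}$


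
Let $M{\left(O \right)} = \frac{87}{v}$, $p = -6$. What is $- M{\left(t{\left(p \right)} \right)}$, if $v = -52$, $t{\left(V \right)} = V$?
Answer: $\frac{87}{52} \approx 1.6731$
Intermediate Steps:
$M{\left(O \right)} = - \frac{87}{52}$ ($M{\left(O \right)} = \frac{87}{-52} = 87 \left(- \frac{1}{52}\right) = - \frac{87}{52}$)
$- M{\left(t{\left(p \right)} \right)} = \left(-1\right) \left(- \frac{87}{52}\right) = \frac{87}{52}$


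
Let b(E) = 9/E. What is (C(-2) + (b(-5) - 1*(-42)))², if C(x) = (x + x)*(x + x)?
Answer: 78961/25 ≈ 3158.4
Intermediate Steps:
C(x) = 4*x² (C(x) = (2*x)*(2*x) = 4*x²)
(C(-2) + (b(-5) - 1*(-42)))² = (4*(-2)² + (9/(-5) - 1*(-42)))² = (4*4 + (9*(-⅕) + 42))² = (16 + (-9/5 + 42))² = (16 + 201/5)² = (281/5)² = 78961/25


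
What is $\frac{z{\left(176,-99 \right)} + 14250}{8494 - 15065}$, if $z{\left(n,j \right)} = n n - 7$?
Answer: $- \frac{45219}{6571} \approx -6.8816$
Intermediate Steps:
$z{\left(n,j \right)} = -7 + n^{2}$ ($z{\left(n,j \right)} = n^{2} - 7 = -7 + n^{2}$)
$\frac{z{\left(176,-99 \right)} + 14250}{8494 - 15065} = \frac{\left(-7 + 176^{2}\right) + 14250}{8494 - 15065} = \frac{\left(-7 + 30976\right) + 14250}{-6571} = \left(30969 + 14250\right) \left(- \frac{1}{6571}\right) = 45219 \left(- \frac{1}{6571}\right) = - \frac{45219}{6571}$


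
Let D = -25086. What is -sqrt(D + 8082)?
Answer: -2*I*sqrt(4251) ≈ -130.4*I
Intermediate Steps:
-sqrt(D + 8082) = -sqrt(-25086 + 8082) = -sqrt(-17004) = -2*I*sqrt(4251)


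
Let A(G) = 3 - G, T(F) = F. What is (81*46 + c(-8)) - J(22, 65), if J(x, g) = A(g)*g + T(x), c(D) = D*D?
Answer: 7798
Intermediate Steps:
c(D) = D²
J(x, g) = x + g*(3 - g) (J(x, g) = (3 - g)*g + x = g*(3 - g) + x = x + g*(3 - g))
(81*46 + c(-8)) - J(22, 65) = (81*46 + (-8)²) - (22 - 1*65*(-3 + 65)) = (3726 + 64) - (22 - 1*65*62) = 3790 - (22 - 4030) = 3790 - 1*(-4008) = 3790 + 4008 = 7798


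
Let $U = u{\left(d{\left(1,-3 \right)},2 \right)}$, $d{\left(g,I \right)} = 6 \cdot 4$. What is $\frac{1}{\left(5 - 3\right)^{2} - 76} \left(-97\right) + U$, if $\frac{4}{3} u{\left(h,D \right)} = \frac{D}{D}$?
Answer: $\frac{151}{72} \approx 2.0972$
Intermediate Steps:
$d{\left(g,I \right)} = 24$
$u{\left(h,D \right)} = \frac{3}{4}$ ($u{\left(h,D \right)} = \frac{3 \frac{D}{D}}{4} = \frac{3}{4} \cdot 1 = \frac{3}{4}$)
$U = \frac{3}{4} \approx 0.75$
$\frac{1}{\left(5 - 3\right)^{2} - 76} \left(-97\right) + U = \frac{1}{\left(5 - 3\right)^{2} - 76} \left(-97\right) + \frac{3}{4} = \frac{1}{2^{2} - 76} \left(-97\right) + \frac{3}{4} = \frac{1}{4 - 76} \left(-97\right) + \frac{3}{4} = \frac{1}{-72} \left(-97\right) + \frac{3}{4} = \left(- \frac{1}{72}\right) \left(-97\right) + \frac{3}{4} = \frac{97}{72} + \frac{3}{4} = \frac{151}{72}$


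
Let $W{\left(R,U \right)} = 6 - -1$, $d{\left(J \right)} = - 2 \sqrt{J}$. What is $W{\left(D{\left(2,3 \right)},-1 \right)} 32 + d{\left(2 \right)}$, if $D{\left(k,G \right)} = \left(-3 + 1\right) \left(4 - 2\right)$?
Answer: $224 - 2 \sqrt{2} \approx 221.17$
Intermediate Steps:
$D{\left(k,G \right)} = -4$ ($D{\left(k,G \right)} = \left(-2\right) 2 = -4$)
$W{\left(R,U \right)} = 7$ ($W{\left(R,U \right)} = 6 + 1 = 7$)
$W{\left(D{\left(2,3 \right)},-1 \right)} 32 + d{\left(2 \right)} = 7 \cdot 32 - 2 \sqrt{2} = 224 - 2 \sqrt{2}$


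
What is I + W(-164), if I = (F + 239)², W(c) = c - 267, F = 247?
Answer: 235765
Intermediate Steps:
W(c) = -267 + c
I = 236196 (I = (247 + 239)² = 486² = 236196)
I + W(-164) = 236196 + (-267 - 164) = 236196 - 431 = 235765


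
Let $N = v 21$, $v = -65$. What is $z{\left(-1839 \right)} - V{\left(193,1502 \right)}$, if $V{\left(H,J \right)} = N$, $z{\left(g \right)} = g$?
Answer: $-474$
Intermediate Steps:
$N = -1365$ ($N = \left(-65\right) 21 = -1365$)
$V{\left(H,J \right)} = -1365$
$z{\left(-1839 \right)} - V{\left(193,1502 \right)} = -1839 - -1365 = -1839 + 1365 = -474$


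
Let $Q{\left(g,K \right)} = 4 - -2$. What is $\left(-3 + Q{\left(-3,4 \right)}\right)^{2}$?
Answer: $9$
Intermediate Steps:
$Q{\left(g,K \right)} = 6$ ($Q{\left(g,K \right)} = 4 + 2 = 6$)
$\left(-3 + Q{\left(-3,4 \right)}\right)^{2} = \left(-3 + 6\right)^{2} = 3^{2} = 9$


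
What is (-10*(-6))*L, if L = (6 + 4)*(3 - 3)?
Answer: 0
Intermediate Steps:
L = 0 (L = 10*0 = 0)
(-10*(-6))*L = -10*(-6)*0 = 60*0 = 0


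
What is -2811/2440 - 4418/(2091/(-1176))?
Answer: 4223769373/1700680 ≈ 2483.6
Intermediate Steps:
-2811/2440 - 4418/(2091/(-1176)) = -2811*1/2440 - 4418/(2091*(-1/1176)) = -2811/2440 - 4418/(-697/392) = -2811/2440 - 4418*(-392/697) = -2811/2440 + 1731856/697 = 4223769373/1700680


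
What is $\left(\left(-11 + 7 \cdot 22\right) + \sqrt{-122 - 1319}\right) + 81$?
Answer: $224 + i \sqrt{1441} \approx 224.0 + 37.961 i$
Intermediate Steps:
$\left(\left(-11 + 7 \cdot 22\right) + \sqrt{-122 - 1319}\right) + 81 = \left(\left(-11 + 154\right) + \sqrt{-1441}\right) + 81 = \left(143 + i \sqrt{1441}\right) + 81 = 224 + i \sqrt{1441}$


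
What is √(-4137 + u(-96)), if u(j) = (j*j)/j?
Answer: I*√4233 ≈ 65.062*I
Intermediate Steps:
u(j) = j (u(j) = j²/j = j)
√(-4137 + u(-96)) = √(-4137 - 96) = √(-4233) = I*√4233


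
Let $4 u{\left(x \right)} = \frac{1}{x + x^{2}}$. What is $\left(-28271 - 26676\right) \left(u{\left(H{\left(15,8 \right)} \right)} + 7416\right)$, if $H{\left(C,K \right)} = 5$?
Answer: $- \frac{48898489187}{120} \approx -4.0749 \cdot 10^{8}$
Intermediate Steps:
$u{\left(x \right)} = \frac{1}{4 \left(x + x^{2}\right)}$
$\left(-28271 - 26676\right) \left(u{\left(H{\left(15,8 \right)} \right)} + 7416\right) = \left(-28271 - 26676\right) \left(\frac{1}{4 \cdot 5 \left(1 + 5\right)} + 7416\right) = - 54947 \left(\frac{1}{4} \cdot \frac{1}{5} \cdot \frac{1}{6} + 7416\right) = - 54947 \left(\frac{1}{120} + 7416\right) = \left(-54947\right) \frac{889921}{120} = - \frac{48898489187}{120}$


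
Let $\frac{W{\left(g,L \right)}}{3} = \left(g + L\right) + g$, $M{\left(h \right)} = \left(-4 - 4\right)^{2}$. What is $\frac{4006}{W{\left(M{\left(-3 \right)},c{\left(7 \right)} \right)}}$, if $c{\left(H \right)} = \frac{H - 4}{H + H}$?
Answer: $\frac{56084}{5385} \approx 10.415$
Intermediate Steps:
$M{\left(h \right)} = 64$ ($M{\left(h \right)} = \left(-8\right)^{2} = 64$)
$c{\left(H \right)} = \frac{-4 + H}{2 H}$
$W{\left(g,L \right)} = 3 L + 6 g$ ($W{\left(g,L \right)} = 3 \left(\left(g + L\right) + g\right) = 3 \left(\left(L + g\right) + g\right) = 3 \left(L + 2 g\right) = 3 L + 6 g$)
$\frac{4006}{W{\left(M{\left(-3 \right)},c{\left(7 \right)} \right)}} = \frac{4006}{3 \frac{-4 + 7}{2 \cdot 7} + 6 \cdot 64} = \frac{4006}{3 \cdot \frac{1}{2} \cdot \frac{1}{7} \cdot 3 + 384} = \frac{4006}{3 \cdot \frac{3}{14} + 384} = \frac{4006}{\frac{9}{14} + 384} = \frac{4006}{\frac{5385}{14}} = 4006 \cdot \frac{14}{5385} = \frac{56084}{5385}$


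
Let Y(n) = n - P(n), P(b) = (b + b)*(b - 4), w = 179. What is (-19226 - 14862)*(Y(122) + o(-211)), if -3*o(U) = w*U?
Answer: 1644439208/3 ≈ 5.4815e+8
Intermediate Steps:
P(b) = 2*b*(-4 + b) (P(b) = (2*b)*(-4 + b) = 2*b*(-4 + b))
o(U) = -179*U/3
Y(n) = n - 2*n*(-4 + n)
(-19226 - 14862)*(Y(122) + o(-211)) = (-19226 - 14862)*(122*(9 - 2*122) - 179/3*(-211)) = -34088*(122*(9 - 244) + 37769/3) = -34088*(122*(-235) + 37769/3) = -34088*(-28670 + 37769/3) = -34088*(-48241/3) = 1644439208/3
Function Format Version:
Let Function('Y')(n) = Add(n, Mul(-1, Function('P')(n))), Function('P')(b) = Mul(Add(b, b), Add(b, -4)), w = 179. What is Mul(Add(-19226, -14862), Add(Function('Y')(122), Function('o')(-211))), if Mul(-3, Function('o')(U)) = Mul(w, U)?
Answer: Rational(1644439208, 3) ≈ 5.4815e+8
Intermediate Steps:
Function('P')(b) = Mul(2, b, Add(-4, b)) (Function('P')(b) = Mul(Mul(2, b), Add(-4, b)) = Mul(2, b, Add(-4, b)))
Function('o')(U) = Mul(Rational(-179, 3), U) (Function('o')(U) = Mul(Rational(-1, 3), Mul(179, U)) = Mul(Rational(-179, 3), U))
Function('Y')(n) = Add(n, Mul(-2, n, Add(-4, n))) (Function('Y')(n) = Add(n, Mul(-1, Mul(2, n, Add(-4, n)))) = Add(n, Mul(-2, n, Add(-4, n))))
Mul(Add(-19226, -14862), Add(Function('Y')(122), Function('o')(-211))) = Mul(Add(-19226, -14862), Add(Mul(122, Add(9, Mul(-2, 122))), Mul(Rational(-179, 3), -211))) = Mul(-34088, Add(Mul(122, Add(9, -244)), Rational(37769, 3))) = Mul(-34088, Add(Mul(122, -235), Rational(37769, 3))) = Mul(-34088, Add(-28670, Rational(37769, 3))) = Mul(-34088, Rational(-48241, 3)) = Rational(1644439208, 3)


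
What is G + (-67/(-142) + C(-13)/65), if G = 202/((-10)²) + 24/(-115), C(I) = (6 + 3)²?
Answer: 1873082/530725 ≈ 3.5293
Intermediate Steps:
C(I) = 81 (C(I) = 9² = 81)
G = 2083/1150 (G = 202/100 + 24*(-1/115) = 202*(1/100) - 24/115 = 101/50 - 24/115 = 2083/1150 ≈ 1.8113)
G + (-67/(-142) + C(-13)/65) = 2083/1150 + (-67/(-142) + 81/65) = 2083/1150 + (-67*(-1/142) + 81*(1/65)) = 2083/1150 + (67/142 + 81/65) = 2083/1150 + 15857/9230 = 1873082/530725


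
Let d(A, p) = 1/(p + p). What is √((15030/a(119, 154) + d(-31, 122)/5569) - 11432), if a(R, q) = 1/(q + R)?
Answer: √1888791576884816501/679418 ≈ 2022.8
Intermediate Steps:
a(R, q) = 1/(R + q)
d(A, p) = 1/(2*p)
√((15030/a(119, 154) + d(-31, 122)/5569) - 11432) = √((15030/(1/(119 + 154)) + ((½)/122)/5569) - 11432) = √((15030/(1/273) + ((½)*(1/122))*(1/5569)) - 11432) = √((15030/(1/273) + (1/244)*(1/5569)) - 11432) = √((15030*273 + 1/1358836) - 11432) = √((4103190 + 1/1358836) - 11432) = √(5575562286841/1358836 - 11432) = √(5560028073689/1358836) = √1888791576884816501/679418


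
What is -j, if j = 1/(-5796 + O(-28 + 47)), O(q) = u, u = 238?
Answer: 1/5558 ≈ 0.00017992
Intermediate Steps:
O(q) = 238
j = -1/5558 (j = 1/(-5796 + 238) = 1/(-5558) = -1/5558 ≈ -0.00017992)
-j = -1*(-1/5558) = 1/5558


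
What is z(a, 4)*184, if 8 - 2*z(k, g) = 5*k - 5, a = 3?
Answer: -184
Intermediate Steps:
z(k, g) = 13/2 - 5*k/2 (z(k, g) = 4 - (5*k - 5)/2 = 4 - (-5 + 5*k)/2 = 4 + (5/2 - 5*k/2) = 13/2 - 5*k/2)
z(a, 4)*184 = (13/2 - 5/2*3)*184 = (13/2 - 15/2)*184 = -1*184 = -184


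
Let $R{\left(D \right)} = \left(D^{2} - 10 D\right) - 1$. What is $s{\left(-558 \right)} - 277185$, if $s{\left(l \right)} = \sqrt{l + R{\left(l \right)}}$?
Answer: $-277185 + \sqrt{316385} \approx -2.7662 \cdot 10^{5}$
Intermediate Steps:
$R{\left(D \right)} = -1 + D^{2} - 10 D$
$s{\left(l \right)} = \sqrt{-1 + l^{2} - 9 l}$ ($s{\left(l \right)} = \sqrt{l - \left(1 - l^{2} + 10 l\right)} = \sqrt{-1 + l^{2} - 9 l}$)
$s{\left(-558 \right)} - 277185 = \sqrt{-1 + \left(-558\right)^{2} - -5022} - 277185 = \sqrt{-1 + 311364 + 5022} - 277185 = \sqrt{316385} - 277185 = -277185 + \sqrt{316385}$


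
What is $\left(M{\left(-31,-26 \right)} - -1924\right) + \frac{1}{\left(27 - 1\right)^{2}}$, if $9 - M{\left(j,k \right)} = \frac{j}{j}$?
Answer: $\frac{1306033}{676} \approx 1932.0$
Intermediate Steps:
$M{\left(j,k \right)} = 8$ ($M{\left(j,k \right)} = 9 - \frac{j}{j} = 9 - 1 = 8$)
$\left(M{\left(-31,-26 \right)} - -1924\right) + \frac{1}{\left(27 - 1\right)^{2}} = \left(8 - -1924\right) + \frac{1}{\left(27 - 1\right)^{2}} = \left(8 + 1924\right) + \frac{1}{26^{2}} = 1932 + \frac{1}{676} = \frac{1306033}{676}$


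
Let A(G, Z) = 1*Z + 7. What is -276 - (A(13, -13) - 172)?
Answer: -98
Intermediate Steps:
A(G, Z) = 7 + Z (A(G, Z) = Z + 7 = 7 + Z)
-276 - (A(13, -13) - 172) = -276 - ((7 - 13) - 172) = -276 - (-6 - 172) = -276 - 1*(-178) = -276 + 178 = -98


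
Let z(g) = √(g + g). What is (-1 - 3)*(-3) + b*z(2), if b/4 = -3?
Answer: -12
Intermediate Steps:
b = -12 (b = 4*(-3) = -12)
z(g) = √2*√g (z(g) = √(2*g) = √2*√g)
(-1 - 3)*(-3) + b*z(2) = (-1 - 3)*(-3) - 12*√2*√2 = -4*(-3) - 12*2 = 12 - 24 = -12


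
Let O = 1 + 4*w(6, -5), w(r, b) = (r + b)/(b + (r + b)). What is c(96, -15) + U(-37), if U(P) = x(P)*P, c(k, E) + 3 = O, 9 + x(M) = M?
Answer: 1699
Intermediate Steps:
x(M) = -9 + M
w(r, b) = (b + r)/(r + 2*b) (w(r, b) = (b + r)/(b + (b + r)) = (b + r)/(r + 2*b))
O = 0 (O = 1 + 4*((-5 + 6)/(6 + 2*(-5))) = 1 + 4*(1/(6 - 10)) = 1 + 4*(1/(-4)) = 1 + 4*(-¼*1) = 1 + 4*(-¼) = 1 - 1 = 0)
c(k, E) = -3 (c(k, E) = -3 + 0 = -3)
U(P) = P*(-9 + P) (U(P) = (-9 + P)*P = P*(-9 + P))
c(96, -15) + U(-37) = -3 - 37*(-9 - 37) = -3 - 37*(-46) = -3 + 1702 = 1699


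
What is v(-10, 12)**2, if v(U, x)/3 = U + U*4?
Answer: 22500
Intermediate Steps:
v(U, x) = 15*U (v(U, x) = 3*(U + U*4) = 3*(U + 4*U) = 3*(5*U) = 15*U)
v(-10, 12)**2 = (15*(-10))**2 = (-150)**2 = 22500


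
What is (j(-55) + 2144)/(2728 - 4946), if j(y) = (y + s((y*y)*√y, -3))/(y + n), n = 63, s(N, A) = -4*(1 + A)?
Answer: -17105/17744 ≈ -0.96399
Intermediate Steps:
s(N, A) = -4 - 4*A
j(y) = (8 + y)/(63 + y) (j(y) = (y + (-4 - 4*(-3)))/(y + 63) = (y + (-4 + 12))/(63 + y) = (y + 8)/(63 + y) = (8 + y)/(63 + y))
(j(-55) + 2144)/(2728 - 4946) = ((8 - 55)/(63 - 55) + 2144)/(2728 - 4946) = (-47/8 + 2144)/(-2218) = ((⅛)*(-47) + 2144)*(-1/2218) = (-47/8 + 2144)*(-1/2218) = (17105/8)*(-1/2218) = -17105/17744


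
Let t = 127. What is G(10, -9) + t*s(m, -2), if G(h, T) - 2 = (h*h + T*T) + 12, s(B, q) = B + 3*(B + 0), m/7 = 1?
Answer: 3751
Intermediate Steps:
m = 7 (m = 7*1 = 7)
s(B, q) = 4*B (s(B, q) = B + 3*B = 4*B)
G(h, T) = 14 + T**2 + h**2 (G(h, T) = 2 + ((h*h + T*T) + 12) = 2 + ((h**2 + T**2) + 12) = 2 + ((T**2 + h**2) + 12) = 2 + (12 + T**2 + h**2) = 14 + T**2 + h**2)
G(10, -9) + t*s(m, -2) = (14 + (-9)**2 + 10**2) + 127*(4*7) = (14 + 81 + 100) + 127*28 = 195 + 3556 = 3751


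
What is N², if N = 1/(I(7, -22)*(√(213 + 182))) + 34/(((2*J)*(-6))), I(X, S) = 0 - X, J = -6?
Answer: 5594891/25084080 - 17*√395/49770 ≈ 0.21626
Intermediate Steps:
I(X, S) = -X
N = 17/36 - √395/2765 (N = 1/(((-1*7))*(√(213 + 182))) + 34/(((2*(-6))*(-6))) = 1/((-7)*(√395)) + 34/((-12*(-6))) = -√395/2765 + 34/72 = -√395/2765 + 34*(1/72) = -√395/2765 + 17/36 = 17/36 - √395/2765 ≈ 0.46503)
N² = (17/36 - √395/2765)²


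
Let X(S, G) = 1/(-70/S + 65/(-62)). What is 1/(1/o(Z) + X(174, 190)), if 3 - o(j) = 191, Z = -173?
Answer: -1471100/1021897 ≈ -1.4396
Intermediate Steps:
X(S, G) = 1/(-65/62 - 70/S) (X(S, G) = 1/(-70/S + 65*(-1/62)) = 1/(-70/S - 65/62) = 1/(-65/62 - 70/S))
o(j) = -188 (o(j) = 3 - 1*191 = 3 - 191 = -188)
1/(1/o(Z) + X(174, 190)) = 1/(1/(-188) - 62*174/(4340 + 65*174)) = 1/(-1/188 - 62*174/(4340 + 11310)) = 1/(-1/188 - 62*174/15650) = 1/(-1/188 - 62*174*1/15650) = 1/(-1/188 - 5394/7825) = 1/(-1021897/1471100) = -1471100/1021897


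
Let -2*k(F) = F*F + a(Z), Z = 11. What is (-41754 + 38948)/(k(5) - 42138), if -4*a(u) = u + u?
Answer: 11224/168591 ≈ 0.066575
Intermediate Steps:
a(u) = -u/2 (a(u) = -(u + u)/4 = -u/2)
k(F) = 11/4 - F**2/2 (k(F) = -(F*F - 1/2*11)/2 = -(F**2 - 11/2)/2 = -(-11/2 + F**2)/2 = 11/4 - F**2/2)
(-41754 + 38948)/(k(5) - 42138) = (-41754 + 38948)/((11/4 - 1/2*5**2) - 42138) = -2806/((11/4 - 1/2*25) - 42138) = -2806/((11/4 - 25/2) - 42138) = -2806/(-39/4 - 42138) = -2806/(-168591/4) = -2806*(-4/168591) = 11224/168591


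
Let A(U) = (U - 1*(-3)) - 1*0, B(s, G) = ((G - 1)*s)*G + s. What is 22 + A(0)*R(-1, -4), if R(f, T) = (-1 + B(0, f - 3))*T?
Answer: 34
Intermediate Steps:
B(s, G) = s + G*s*(-1 + G) (B(s, G) = ((-1 + G)*s)*G + s = (s*(-1 + G))*G + s = G*s*(-1 + G) + s = s + G*s*(-1 + G))
R(f, T) = -T (R(f, T) = (-1 + 0*(1 + (f - 3)² - (f - 3)))*T = (-1 + 0*(1 + (-3 + f)² - (-3 + f)))*T = (-1 + 0*(1 + (-3 + f)² + (3 - f)))*T = (-1 + 0*(4 + (-3 + f)² - f))*T = (-1 + 0)*T = -T)
A(U) = 3 + U (A(U) = (U + 3) + 0 = (3 + U) + 0 = 3 + U)
22 + A(0)*R(-1, -4) = 22 + (3 + 0)*(-1*(-4)) = 22 + 3*4 = 22 + 12 = 34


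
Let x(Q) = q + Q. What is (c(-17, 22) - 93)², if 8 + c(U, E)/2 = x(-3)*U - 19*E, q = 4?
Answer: 958441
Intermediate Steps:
x(Q) = 4 + Q
c(U, E) = -16 - 38*E + 2*U (c(U, E) = -16 + 2*((4 - 3)*U - 19*E) = -16 + 2*(1*U - 19*E) = -16 + 2*(U - 19*E) = -16 + (-38*E + 2*U) = -16 - 38*E + 2*U)
(c(-17, 22) - 93)² = ((-16 - 38*22 + 2*(-17)) - 93)² = ((-16 - 836 - 34) - 93)² = (-886 - 93)² = (-979)² = 958441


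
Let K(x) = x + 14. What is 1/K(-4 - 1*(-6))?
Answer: 1/16 ≈ 0.062500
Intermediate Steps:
K(x) = 14 + x
1/K(-4 - 1*(-6)) = 1/(14 + (-4 - 1*(-6))) = 1/(14 + (-4 + 6)) = 1/(14 + 2) = 1/16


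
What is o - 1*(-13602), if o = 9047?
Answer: 22649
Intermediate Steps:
o - 1*(-13602) = 9047 - 1*(-13602) = 9047 + 13602 = 22649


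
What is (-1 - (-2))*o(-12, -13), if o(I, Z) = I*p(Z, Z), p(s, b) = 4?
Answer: -48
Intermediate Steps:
o(I, Z) = 4*I (o(I, Z) = I*4 = 4*I)
(-1 - (-2))*o(-12, -13) = (-1 - (-2))*(4*(-12)) = (-1 - 1*(-2))*(-48) = (-1 + 2)*(-48) = 1*(-48) = -48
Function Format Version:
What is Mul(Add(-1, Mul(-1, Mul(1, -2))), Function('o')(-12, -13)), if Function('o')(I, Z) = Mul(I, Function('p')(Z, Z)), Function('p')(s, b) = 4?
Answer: -48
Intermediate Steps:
Function('o')(I, Z) = Mul(4, I) (Function('o')(I, Z) = Mul(I, 4) = Mul(4, I))
Mul(Add(-1, Mul(-1, Mul(1, -2))), Function('o')(-12, -13)) = Mul(Add(-1, Mul(-1, Mul(1, -2))), Mul(4, -12)) = Mul(Add(-1, Mul(-1, -2)), -48) = Mul(Add(-1, 2), -48) = Mul(1, -48) = -48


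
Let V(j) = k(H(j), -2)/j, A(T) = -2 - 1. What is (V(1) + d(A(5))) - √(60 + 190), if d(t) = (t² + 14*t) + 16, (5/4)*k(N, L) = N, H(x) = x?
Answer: -81/5 - 5*√10 ≈ -32.011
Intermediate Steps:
k(N, L) = 4*N/5
A(T) = -3
d(t) = 16 + t² + 14*t
V(j) = ⅘ (V(j) = (4*j/5)/j = ⅘)
(V(1) + d(A(5))) - √(60 + 190) = (⅘ + (16 + (-3)² + 14*(-3))) - √(60 + 190) = (⅘ + (16 + 9 - 42)) - √250 = (⅘ - 17) - 5*√10 = -81/5 - 5*√10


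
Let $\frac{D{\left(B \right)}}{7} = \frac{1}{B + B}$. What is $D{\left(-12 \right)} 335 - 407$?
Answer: $- \frac{12113}{24} \approx -504.71$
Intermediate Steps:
$D{\left(B \right)} = \frac{7}{2 B}$ ($D{\left(B \right)} = \frac{7}{B + B} = \frac{7}{2 B}$)
$D{\left(-12 \right)} 335 - 407 = \frac{7}{2 \left(-12\right)} 335 - 407 = \frac{7}{2} \left(- \frac{1}{12}\right) 335 - 407 = \left(- \frac{7}{24}\right) 335 - 407 = - \frac{2345}{24} - 407 = - \frac{12113}{24}$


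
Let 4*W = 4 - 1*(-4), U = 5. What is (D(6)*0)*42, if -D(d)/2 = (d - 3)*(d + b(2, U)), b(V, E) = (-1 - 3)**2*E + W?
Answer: 0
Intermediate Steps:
W = 2 (W = (4 - 1*(-4))/4 = (4 + 4)/4 = (1/4)*8 = 2)
b(V, E) = 2 + 16*E (b(V, E) = (-1 - 3)**2*E + 2 = (-4)**2*E + 2 = 16*E + 2 = 2 + 16*E)
D(d) = -2*(-3 + d)*(82 + d) (D(d) = -2*(d - 3)*(d + (2 + 16*5)) = -2*(-3 + d)*(d + (2 + 80)) = -2*(-3 + d)*(d + 82) = -2*(-3 + d)*(82 + d))
(D(6)*0)*42 = ((492 - 158*6 - 2*6**2)*0)*42 = ((492 - 948 - 2*36)*0)*42 = ((492 - 948 - 72)*0)*42 = -528*0*42 = 0*42 = 0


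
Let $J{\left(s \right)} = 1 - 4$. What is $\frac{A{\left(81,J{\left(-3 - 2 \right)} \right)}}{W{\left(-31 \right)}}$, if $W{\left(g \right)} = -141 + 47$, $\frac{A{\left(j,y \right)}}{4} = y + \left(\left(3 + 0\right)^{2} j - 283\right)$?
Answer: $- \frac{886}{47} \approx -18.851$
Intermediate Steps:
$J{\left(s \right)} = -3$
$A{\left(j,y \right)} = -1132 + 4 y + 36 j$ ($A{\left(j,y \right)} = 4 \left(y + \left(\left(3 + 0\right)^{2} j - 283\right)\right) = 4 \left(y + \left(3^{2} j - 283\right)\right) = 4 \left(y + \left(9 j - 283\right)\right) = 4 \left(y + \left(-283 + 9 j\right)\right) = 4 \left(-283 + y + 9 j\right) = -1132 + 4 y + 36 j$)
$W{\left(g \right)} = -94$
$\frac{A{\left(81,J{\left(-3 - 2 \right)} \right)}}{W{\left(-31 \right)}} = \frac{-1132 + 4 \left(-3\right) + 36 \cdot 81}{-94} = \left(-1132 - 12 + 2916\right) \left(- \frac{1}{94}\right) = 1772 \left(- \frac{1}{94}\right) = - \frac{886}{47}$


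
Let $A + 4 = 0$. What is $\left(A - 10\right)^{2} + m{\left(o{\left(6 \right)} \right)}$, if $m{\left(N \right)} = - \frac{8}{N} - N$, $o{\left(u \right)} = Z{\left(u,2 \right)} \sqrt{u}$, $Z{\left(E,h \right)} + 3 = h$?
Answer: $196 + \frac{7 \sqrt{6}}{3} \approx 201.72$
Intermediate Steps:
$Z{\left(E,h \right)} = -3 + h$
$o{\left(u \right)} = - \sqrt{u}$ ($o{\left(u \right)} = \left(-3 + 2\right) \sqrt{u} = - \sqrt{u}$)
$A = -4$ ($A = -4 + 0 = -4$)
$m{\left(N \right)} = - N - \frac{8}{N}$
$\left(A - 10\right)^{2} + m{\left(o{\left(6 \right)} \right)} = \left(-4 - 10\right)^{2} - \left(- \sqrt{6} + 8 \left(- \frac{\sqrt{6}}{6}\right)\right) = \left(-14\right)^{2} - \left(- \sqrt{6} + 8 \left(- \frac{1}{6}\right) \sqrt{6}\right) = 196 + \left(\sqrt{6} + \frac{4 \sqrt{6}}{3}\right) = 196 + \frac{7 \sqrt{6}}{3}$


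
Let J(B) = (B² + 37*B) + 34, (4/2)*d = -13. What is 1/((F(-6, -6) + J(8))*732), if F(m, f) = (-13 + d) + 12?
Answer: 1/282918 ≈ 3.5346e-6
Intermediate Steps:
d = -13/2 (d = (½)*(-13) = -13/2 ≈ -6.5000)
F(m, f) = -15/2 (F(m, f) = (-13 - 13/2) + 12 = -39/2 + 12 = -15/2)
J(B) = 34 + B² + 37*B
1/((F(-6, -6) + J(8))*732) = 1/((-15/2 + (34 + 8² + 37*8))*732) = 1/((-15/2 + (34 + 64 + 296))*732) = 1/((-15/2 + 394)*732) = 1/((773/2)*732) = 1/282918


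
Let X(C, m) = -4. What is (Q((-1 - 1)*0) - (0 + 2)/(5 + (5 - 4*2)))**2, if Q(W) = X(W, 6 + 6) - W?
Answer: 25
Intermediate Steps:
Q(W) = -4 - W
(Q((-1 - 1)*0) - (0 + 2)/(5 + (5 - 4*2)))**2 = ((-4 - (-1 - 1)*0) - (0 + 2)/(5 + (5 - 4*2)))**2 = ((-4 - (-2)*0) - 2/(5 + (5 - 8)))**2 = ((-4 - 1*0) - 2/(5 - 3))**2 = ((-4 + 0) - 2/2)**2 = (-4 - 2/2)**2 = (-4 - 1*1)**2 = (-4 - 1)**2 = (-5)**2 = 25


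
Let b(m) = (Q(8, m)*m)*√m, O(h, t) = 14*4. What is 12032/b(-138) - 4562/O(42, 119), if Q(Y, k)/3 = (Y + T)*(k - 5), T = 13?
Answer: -2281/28 - 3008*I*√138/42891849 ≈ -81.464 - 0.00082384*I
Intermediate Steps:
Q(Y, k) = 3*(-5 + k)*(13 + Y) (Q(Y, k) = 3*((Y + 13)*(k - 5)) = 3*((13 + Y)*(-5 + k)) = 3*((-5 + k)*(13 + Y)) = 3*(-5 + k)*(13 + Y))
O(h, t) = 56
b(m) = m^(3/2)*(-315 + 63*m) (b(m) = ((-195 - 15*8 + 39*m + 3*8*m)*m)*√m = ((-195 - 120 + 39*m + 24*m)*m)*√m = ((-315 + 63*m)*m)*√m = (m*(-315 + 63*m))*√m = m^(3/2)*(-315 + 63*m))
12032/b(-138) - 4562/O(42, 119) = 12032/((63*(-138)^(3/2)*(-5 - 138))) - 4562/56 = 12032/((63*(-138*I*√138)*(-143))) - 4562*1/56 = 12032/((1243242*I*√138)) - 2281/28 = 12032*(-I*√138/171567396) - 2281/28 = -3008*I*√138/42891849 - 2281/28 = -2281/28 - 3008*I*√138/42891849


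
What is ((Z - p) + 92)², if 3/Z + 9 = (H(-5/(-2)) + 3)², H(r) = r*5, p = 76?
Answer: 219395344/855625 ≈ 256.42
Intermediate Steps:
H(r) = 5*r
Z = 12/925 (Z = 3/(-9 + (5*(-5/(-2)) + 3)²) = 3/(-9 + (5*(-5*(-½)) + 3)²) = 3/(-9 + (5*(5/2) + 3)²) = 3/(-9 + (25/2 + 3)²) = 3/(-9 + (31/2)²) = 3/(-9 + 961/4) = 3/(925/4) = 3*(4/925) = 12/925 ≈ 0.012973)
((Z - p) + 92)² = ((12/925 - 1*76) + 92)² = ((12/925 - 76) + 92)² = (-70288/925 + 92)² = (14812/925)² = 219395344/855625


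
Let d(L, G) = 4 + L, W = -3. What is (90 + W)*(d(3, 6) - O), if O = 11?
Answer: -348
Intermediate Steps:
(90 + W)*(d(3, 6) - O) = (90 - 3)*((4 + 3) - 1*11) = 87*(7 - 11) = 87*(-4) = -348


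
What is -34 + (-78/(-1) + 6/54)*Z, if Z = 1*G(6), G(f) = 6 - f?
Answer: -34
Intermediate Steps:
Z = 0 (Z = 1*(6 - 1*6) = 1*(6 - 6) = 1*0 = 0)
-34 + (-78/(-1) + 6/54)*Z = -34 + (-78/(-1) + 6/54)*0 = -34 + (-78*(-1) + 6*(1/54))*0 = -34 + (78 + ⅑)*0 = -34 + (703/9)*0 = -34 + 0 = -34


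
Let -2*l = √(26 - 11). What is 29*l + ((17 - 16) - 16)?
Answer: -15 - 29*√15/2 ≈ -71.158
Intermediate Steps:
l = -√15/2 (l = -√(26 - 11)/2 = -√15/2 ≈ -1.9365)
29*l + ((17 - 16) - 16) = 29*(-√15/2) + ((17 - 16) - 16) = -29*√15/2 + (1 - 16) = -29*√15/2 - 15 = -15 - 29*√15/2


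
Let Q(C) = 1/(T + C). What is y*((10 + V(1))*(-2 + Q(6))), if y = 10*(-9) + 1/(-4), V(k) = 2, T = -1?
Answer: 9747/5 ≈ 1949.4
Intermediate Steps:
Q(C) = 1/(-1 + C)
y = -361/4 (y = -90 - ¼ = -361/4 ≈ -90.250)
y*((10 + V(1))*(-2 + Q(6))) = -361*(10 + 2)*(-2 + 1/(-1 + 6))/4 = -1083*(-2 + 1/5) = -1083*(-2 + ⅕) = -1083*(-9)/5 = -361/4*(-108/5) = 9747/5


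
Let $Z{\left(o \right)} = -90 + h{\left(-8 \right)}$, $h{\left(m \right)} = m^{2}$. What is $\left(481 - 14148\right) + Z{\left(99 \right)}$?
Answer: $-13693$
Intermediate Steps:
$Z{\left(o \right)} = -26$ ($Z{\left(o \right)} = -90 + \left(-8\right)^{2} = -90 + 64 = -26$)
$\left(481 - 14148\right) + Z{\left(99 \right)} = \left(481 - 14148\right) - 26 = -13667 - 26 = -13693$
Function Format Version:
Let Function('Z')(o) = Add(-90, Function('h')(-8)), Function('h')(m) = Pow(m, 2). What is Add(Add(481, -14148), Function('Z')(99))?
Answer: -13693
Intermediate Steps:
Function('Z')(o) = -26 (Function('Z')(o) = Add(-90, Pow(-8, 2)) = Add(-90, 64) = -26)
Add(Add(481, -14148), Function('Z')(99)) = Add(Add(481, -14148), -26) = Add(-13667, -26) = -13693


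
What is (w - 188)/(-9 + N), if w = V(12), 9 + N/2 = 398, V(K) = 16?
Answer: -172/769 ≈ -0.22367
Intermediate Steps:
N = 778 (N = -18 + 2*398 = -18 + 796 = 778)
w = 16
(w - 188)/(-9 + N) = (16 - 188)/(-9 + 778) = -172/769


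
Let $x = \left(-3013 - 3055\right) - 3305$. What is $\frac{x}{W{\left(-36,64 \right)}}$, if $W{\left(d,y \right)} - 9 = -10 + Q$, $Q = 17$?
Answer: $- \frac{9373}{16} \approx -585.81$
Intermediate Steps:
$W{\left(d,y \right)} = 16$ ($W{\left(d,y \right)} = 9 + \left(-10 + 17\right) = 9 + 7 = 16$)
$x = -9373$ ($x = -6068 - 3305 = -9373$)
$\frac{x}{W{\left(-36,64 \right)}} = - \frac{9373}{16}$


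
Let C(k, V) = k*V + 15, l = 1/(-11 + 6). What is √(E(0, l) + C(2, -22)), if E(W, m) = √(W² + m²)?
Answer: 12*I*√5/5 ≈ 5.3666*I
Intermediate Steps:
l = -⅕ (l = 1/(-5) = -⅕ ≈ -0.20000)
C(k, V) = 15 + V*k (C(k, V) = V*k + 15 = 15 + V*k)
√(E(0, l) + C(2, -22)) = √(√(0² + (-⅕)²) + (15 - 22*2)) = √(√(0 + 1/25) + (15 - 44)) = √(√(1/25) - 29) = √(⅕ - 29) = √(-144/5) = 12*I*√5/5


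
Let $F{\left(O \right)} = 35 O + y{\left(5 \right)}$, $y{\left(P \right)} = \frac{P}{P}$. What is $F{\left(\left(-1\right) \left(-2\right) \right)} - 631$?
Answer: $-560$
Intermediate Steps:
$y{\left(P \right)} = 1$
$F{\left(O \right)} = 1 + 35 O$ ($F{\left(O \right)} = 35 O + 1 = 1 + 35 O$)
$F{\left(\left(-1\right) \left(-2\right) \right)} - 631 = \left(1 + 35 \left(\left(-1\right) \left(-2\right)\right)\right) - 631 = \left(1 + 35 \cdot 2\right) - 631 = \left(1 + 70\right) - 631 = 71 - 631 = -560$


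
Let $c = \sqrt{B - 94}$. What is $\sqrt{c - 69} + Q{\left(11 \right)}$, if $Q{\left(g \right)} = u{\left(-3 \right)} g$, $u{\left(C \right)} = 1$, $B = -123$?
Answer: $11 + \sqrt{-69 + i \sqrt{217}} \approx 11.882 + 8.3533 i$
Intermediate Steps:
$Q{\left(g \right)} = g$ ($Q{\left(g \right)} = 1 g = g$)
$c = i \sqrt{217}$ ($c = \sqrt{-123 - 94} = \sqrt{-217} = i \sqrt{217} \approx 14.731 i$)
$\sqrt{c - 69} + Q{\left(11 \right)} = \sqrt{i \sqrt{217} - 69} + 11 = \sqrt{-69 + i \sqrt{217}} + 11 = 11 + \sqrt{-69 + i \sqrt{217}}$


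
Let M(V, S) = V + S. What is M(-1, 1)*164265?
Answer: 0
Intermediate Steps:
M(V, S) = S + V
M(-1, 1)*164265 = (1 - 1)*164265 = 0*164265 = 0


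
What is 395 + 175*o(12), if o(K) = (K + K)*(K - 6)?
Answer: 25595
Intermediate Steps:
o(K) = 2*K*(-6 + K) (o(K) = (2*K)*(-6 + K) = 2*K*(-6 + K))
395 + 175*o(12) = 395 + 175*(2*12*(-6 + 12)) = 395 + 175*(2*12*6) = 395 + 175*144 = 395 + 25200 = 25595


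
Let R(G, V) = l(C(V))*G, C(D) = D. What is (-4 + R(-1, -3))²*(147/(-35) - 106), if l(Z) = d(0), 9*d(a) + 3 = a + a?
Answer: -66671/45 ≈ -1481.6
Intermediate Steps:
d(a) = -⅓ + 2*a/9 (d(a) = -⅓ + (a + a)/9 = -⅓ + (2*a)/9 = -⅓ + 2*a/9)
l(Z) = -⅓ (l(Z) = -⅓ + (2/9)*0 = -⅓ + 0 = -⅓)
R(G, V) = -G/3
(-4 + R(-1, -3))²*(147/(-35) - 106) = (-4 - ⅓*(-1))²*(147/(-35) - 106) = (-4 + ⅓)²*(147*(-1/35) - 106) = (-11/3)²*(-21/5 - 106) = (121/9)*(-551/5) = -66671/45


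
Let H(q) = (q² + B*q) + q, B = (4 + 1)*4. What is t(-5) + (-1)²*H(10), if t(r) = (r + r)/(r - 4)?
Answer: 2800/9 ≈ 311.11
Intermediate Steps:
B = 20 (B = 5*4 = 20)
H(q) = q² + 21*q (H(q) = (q² + 20*q) + q = q² + 21*q)
t(r) = 2*r/(-4 + r) (t(r) = (2*r)/(-4 + r) = 2*r/(-4 + r))
t(-5) + (-1)²*H(10) = 2*(-5)/(-4 - 5) + (-1)²*(10*(21 + 10)) = 2*(-5)/(-9) + 1*(10*31) = 2*(-5)*(-⅑) + 1*310 = 10/9 + 310 = 2800/9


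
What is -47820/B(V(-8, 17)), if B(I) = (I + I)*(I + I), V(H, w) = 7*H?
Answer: -11955/3136 ≈ -3.8122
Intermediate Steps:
B(I) = 4*I² (B(I) = (2*I)*(2*I) = 4*I²)
-47820/B(V(-8, 17)) = -47820/(4*(7*(-8))²) = -47820/(4*(-56)²) = -47820/(4*3136) = -47820/12544 = -47820*1/12544 = -11955/3136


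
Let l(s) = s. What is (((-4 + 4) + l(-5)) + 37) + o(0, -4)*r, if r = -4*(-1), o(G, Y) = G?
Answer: 32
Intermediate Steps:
r = 4
(((-4 + 4) + l(-5)) + 37) + o(0, -4)*r = (((-4 + 4) - 5) + 37) + 0*4 = ((0 - 5) + 37) + 0 = (-5 + 37) + 0 = 32 + 0 = 32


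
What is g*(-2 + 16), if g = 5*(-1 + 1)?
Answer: 0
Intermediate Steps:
g = 0 (g = 5*0 = 0)
g*(-2 + 16) = 0*(-2 + 16) = 0*14 = 0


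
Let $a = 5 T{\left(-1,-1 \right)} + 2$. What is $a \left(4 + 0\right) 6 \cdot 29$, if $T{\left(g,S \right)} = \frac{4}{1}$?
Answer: $15312$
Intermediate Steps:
$T{\left(g,S \right)} = 4$ ($T{\left(g,S \right)} = 4 \cdot 1 = 4$)
$a = 22$ ($a = 5 \cdot 4 + 2 = 20 + 2 = 22$)
$a \left(4 + 0\right) 6 \cdot 29 = 22 \left(4 + 0\right) 6 \cdot 29 = 22 \cdot 4 \cdot 6 \cdot 29 = 22 \cdot 24 \cdot 29 = 528 \cdot 29 = 15312$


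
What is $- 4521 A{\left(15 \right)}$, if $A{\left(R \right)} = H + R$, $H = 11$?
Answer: $-117546$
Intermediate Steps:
$A{\left(R \right)} = 11 + R$
$- 4521 A{\left(15 \right)} = - 4521 \left(11 + 15\right) = \left(-4521\right) 26 = -117546$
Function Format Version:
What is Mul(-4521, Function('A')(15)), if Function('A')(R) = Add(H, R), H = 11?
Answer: -117546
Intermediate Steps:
Function('A')(R) = Add(11, R)
Mul(-4521, Function('A')(15)) = Mul(-4521, Add(11, 15)) = Mul(-4521, 26) = -117546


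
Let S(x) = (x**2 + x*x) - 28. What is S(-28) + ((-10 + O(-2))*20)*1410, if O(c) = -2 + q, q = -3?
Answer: -421460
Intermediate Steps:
S(x) = -28 + 2*x**2 (S(x) = (x**2 + x**2) - 28 = 2*x**2 - 28 = -28 + 2*x**2)
O(c) = -5 (O(c) = -2 - 3 = -5)
S(-28) + ((-10 + O(-2))*20)*1410 = (-28 + 2*(-28)**2) + ((-10 - 5)*20)*1410 = (-28 + 2*784) - 15*20*1410 = (-28 + 1568) - 300*1410 = 1540 - 423000 = -421460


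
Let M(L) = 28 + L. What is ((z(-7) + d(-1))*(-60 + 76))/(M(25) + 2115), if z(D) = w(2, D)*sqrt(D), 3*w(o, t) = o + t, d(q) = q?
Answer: -2/271 - 10*I*sqrt(7)/813 ≈ -0.0073801 - 0.032543*I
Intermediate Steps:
w(o, t) = o/3 + t/3 (w(o, t) = (o + t)/3 = o/3 + t/3)
z(D) = sqrt(D)*(2/3 + D/3) (z(D) = ((1/3)*2 + D/3)*sqrt(D) = (2/3 + D/3)*sqrt(D) = sqrt(D)*(2/3 + D/3))
((z(-7) + d(-1))*(-60 + 76))/(M(25) + 2115) = ((sqrt(-7)*(2 - 7)/3 - 1)*(-60 + 76))/((28 + 25) + 2115) = (((1/3)*(I*sqrt(7))*(-5) - 1)*16)/(53 + 2115) = ((-5*I*sqrt(7)/3 - 1)*16)/2168 = ((-1 - 5*I*sqrt(7)/3)*16)/2168 = (-16 - 80*I*sqrt(7)/3)/2168 = -2/271 - 10*I*sqrt(7)/813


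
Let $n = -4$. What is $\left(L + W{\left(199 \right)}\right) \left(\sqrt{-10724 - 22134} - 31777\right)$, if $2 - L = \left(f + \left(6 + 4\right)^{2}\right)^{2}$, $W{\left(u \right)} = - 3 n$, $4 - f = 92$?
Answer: $4131010 - 130 i \sqrt{32858} \approx 4.131 \cdot 10^{6} - 23565.0 i$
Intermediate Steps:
$f = -88$ ($f = 4 - 92 = -88$)
$W{\left(u \right)} = 12$ ($W{\left(u \right)} = \left(-3\right) \left(-4\right) = 12$)
$L = -142$ ($L = 2 - \left(-88 + \left(6 + 4\right)^{2}\right)^{2} = 2 - \left(-88 + 10^{2}\right)^{2} = 2 - \left(-88 + 100\right)^{2} = 2 - 12^{2} = 2 - 144 = -142$)
$\left(L + W{\left(199 \right)}\right) \left(\sqrt{-10724 - 22134} - 31777\right) = \left(-142 + 12\right) \left(\sqrt{-10724 - 22134} - 31777\right) = - 130 \left(\sqrt{-32858} - 31777\right) = - 130 \left(i \sqrt{32858} - 31777\right) = - 130 \left(-31777 + i \sqrt{32858}\right) = 4131010 - 130 i \sqrt{32858}$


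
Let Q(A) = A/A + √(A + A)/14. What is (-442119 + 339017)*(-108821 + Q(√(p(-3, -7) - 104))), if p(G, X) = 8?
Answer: 11219559640 - 103102*2^(¾)*3^(¼)*√I/7 ≈ 1.122e+10 - 23052.0*I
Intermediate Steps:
Q(A) = 1 + √2*√A/14 (Q(A) = 1 + √(2*A)*(1/14) = 1 + (√2*√A)*(1/14) = 1 + √2*√A/14)
(-442119 + 339017)*(-108821 + Q(√(p(-3, -7) - 104))) = (-442119 + 339017)*(-108821 + (1 + √2*√(√(8 - 104))/14)) = -103102*(-108821 + (1 + √2*√(√(-96))/14)) = -103102*(-108821 + (1 + √2*√(4*I*√6)/14)) = -103102*(-108821 + (1 + √2*(2*6^(¼)*√I)/14)) = -103102*(-108821 + (1 + 2^(¾)*3^(¼)*√I/7)) = -103102*(-108820 + 2^(¾)*3^(¼)*√I/7) = 11219559640 - 103102*2^(¾)*3^(¼)*√I/7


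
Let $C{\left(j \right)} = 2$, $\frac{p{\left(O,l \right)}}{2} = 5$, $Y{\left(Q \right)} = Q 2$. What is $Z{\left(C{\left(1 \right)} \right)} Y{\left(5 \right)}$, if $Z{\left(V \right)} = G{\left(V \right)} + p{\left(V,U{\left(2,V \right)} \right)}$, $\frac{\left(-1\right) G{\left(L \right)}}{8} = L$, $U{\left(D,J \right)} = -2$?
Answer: $-60$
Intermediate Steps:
$Y{\left(Q \right)} = 2 Q$
$G{\left(L \right)} = - 8 L$
$p{\left(O,l \right)} = 10$ ($p{\left(O,l \right)} = 2 \cdot 5 = 10$)
$Z{\left(V \right)} = 10 - 8 V$ ($Z{\left(V \right)} = - 8 V + 10 = 10 - 8 V$)
$Z{\left(C{\left(1 \right)} \right)} Y{\left(5 \right)} = \left(10 - 16\right) 2 \cdot 5 = \left(10 - 16\right) 10 = \left(-6\right) 10 = -60$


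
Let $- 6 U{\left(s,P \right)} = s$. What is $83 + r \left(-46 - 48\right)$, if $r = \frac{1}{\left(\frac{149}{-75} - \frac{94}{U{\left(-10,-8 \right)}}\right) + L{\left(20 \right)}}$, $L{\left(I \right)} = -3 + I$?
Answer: $\frac{132341}{1552} \approx 85.271$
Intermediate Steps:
$U{\left(s,P \right)} = - \frac{s}{6}$
$r = - \frac{75}{3104}$ ($r = \frac{1}{\left(\frac{149}{-75} - \frac{94}{\left(- \frac{1}{6}\right) \left(-10\right)}\right) + \left(-3 + 20\right)} = \frac{1}{\left(149 \left(- \frac{1}{75}\right) - \frac{94}{\frac{5}{3}}\right) + 17} = \frac{1}{\left(- \frac{149}{75} - \frac{282}{5}\right) + 17} = \frac{1}{- \frac{4379}{75} + 17} = \frac{1}{- \frac{3104}{75}} = - \frac{75}{3104} \approx -0.024162$)
$83 + r \left(-46 - 48\right) = 83 - \frac{75 \left(-46 - 48\right)}{3104} = 83 - - \frac{3525}{1552} = 83 + \frac{3525}{1552} = \frac{132341}{1552}$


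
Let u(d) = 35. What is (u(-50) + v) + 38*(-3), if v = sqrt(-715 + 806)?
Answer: -79 + sqrt(91) ≈ -69.461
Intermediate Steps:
v = sqrt(91) ≈ 9.5394
(u(-50) + v) + 38*(-3) = (35 + sqrt(91)) + 38*(-3) = (35 + sqrt(91)) - 114 = -79 + sqrt(91)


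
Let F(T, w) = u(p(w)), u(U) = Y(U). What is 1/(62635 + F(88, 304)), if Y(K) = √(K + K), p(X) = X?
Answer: 62635/3923142617 - 4*√38/3923142617 ≈ 1.5959e-5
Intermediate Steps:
Y(K) = √2*√K (Y(K) = √(2*K) = √2*√K)
u(U) = √2*√U
F(T, w) = √2*√w
1/(62635 + F(88, 304)) = 1/(62635 + √2*√304) = 1/(62635 + √2*(4*√19)) = 1/(62635 + 4*√38)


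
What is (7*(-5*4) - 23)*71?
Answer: -11573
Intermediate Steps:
(7*(-5*4) - 23)*71 = (7*(-20) - 23)*71 = (-140 - 23)*71 = -163*71 = -11573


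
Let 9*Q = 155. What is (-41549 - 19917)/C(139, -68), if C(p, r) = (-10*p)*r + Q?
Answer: -553194/850835 ≈ -0.65018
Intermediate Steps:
Q = 155/9 (Q = (⅑)*155 = 155/9 ≈ 17.222)
C(p, r) = 155/9 - 10*p*r (C(p, r) = (-10*p)*r + 155/9 = -10*p*r + 155/9 = 155/9 - 10*p*r)
(-41549 - 19917)/C(139, -68) = (-41549 - 19917)/(155/9 - 10*139*(-68)) = -61466/(155/9 + 94520) = -61466/850835/9 = -61466*9/850835 = -553194/850835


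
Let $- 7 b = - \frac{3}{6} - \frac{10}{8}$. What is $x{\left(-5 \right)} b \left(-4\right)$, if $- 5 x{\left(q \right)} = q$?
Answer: $-1$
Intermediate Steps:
$x{\left(q \right)} = - \frac{q}{5}$
$b = \frac{1}{4}$ ($b = - \frac{- \frac{3}{6} - \frac{10}{8}}{7} = - \frac{\left(-3\right) \frac{1}{6} - \frac{5}{4}}{7} = - \frac{- \frac{1}{2} - \frac{5}{4}}{7} = \left(- \frac{1}{7}\right) \left(- \frac{7}{4}\right) = \frac{1}{4} \approx 0.25$)
$x{\left(-5 \right)} b \left(-4\right) = \left(- \frac{1}{5}\right) \left(-5\right) \frac{1}{4} \left(-4\right) = 1 \cdot \frac{1}{4} \left(-4\right) = \frac{1}{4} \left(-4\right) = -1$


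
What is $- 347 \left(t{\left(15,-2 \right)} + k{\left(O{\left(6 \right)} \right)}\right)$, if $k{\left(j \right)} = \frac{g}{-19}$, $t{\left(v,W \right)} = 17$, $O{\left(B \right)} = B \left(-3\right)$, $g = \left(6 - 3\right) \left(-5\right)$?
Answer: $- \frac{117286}{19} \approx -6172.9$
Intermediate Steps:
$g = -15$ ($g = 3 \left(-5\right) = -15$)
$O{\left(B \right)} = - 3 B$
$k{\left(j \right)} = \frac{15}{19}$ ($k{\left(j \right)} = - \frac{15}{-19} = \left(-15\right) \left(- \frac{1}{19}\right) = \frac{15}{19}$)
$- 347 \left(t{\left(15,-2 \right)} + k{\left(O{\left(6 \right)} \right)}\right) = - 347 \left(17 + \frac{15}{19}\right) = \left(-347\right) \frac{338}{19} = - \frac{117286}{19}$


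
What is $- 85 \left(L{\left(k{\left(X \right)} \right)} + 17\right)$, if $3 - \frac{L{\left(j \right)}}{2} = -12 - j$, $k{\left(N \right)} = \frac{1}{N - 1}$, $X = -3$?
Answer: $- \frac{7905}{2} \approx -3952.5$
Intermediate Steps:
$k{\left(N \right)} = \frac{1}{-1 + N}$
$L{\left(j \right)} = 30 + 2 j$ ($L{\left(j \right)} = 6 - 2 \left(-12 - j\right) = 6 + \left(24 + 2 j\right) = 30 + 2 j$)
$- 85 \left(L{\left(k{\left(X \right)} \right)} + 17\right) = - 85 \left(\left(30 + \frac{2}{-1 - 3}\right) + 17\right) = - 85 \left(\left(30 + \frac{2}{-4}\right) + 17\right) = - 85 \left(\left(30 + 2 \left(- \frac{1}{4}\right)\right) + 17\right) = - 85 \left(\left(30 - \frac{1}{2}\right) + 17\right) = - 85 \left(\frac{59}{2} + 17\right) = \left(-85\right) \frac{93}{2} = - \frac{7905}{2}$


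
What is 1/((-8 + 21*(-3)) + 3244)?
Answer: 1/3173 ≈ 0.00031516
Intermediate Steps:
1/((-8 + 21*(-3)) + 3244) = 1/((-8 - 63) + 3244) = 1/(-71 + 3244) = 1/3173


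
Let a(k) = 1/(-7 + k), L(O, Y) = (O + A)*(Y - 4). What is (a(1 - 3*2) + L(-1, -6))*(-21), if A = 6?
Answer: 4207/4 ≈ 1051.8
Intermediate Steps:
L(O, Y) = (-4 + Y)*(6 + O) (L(O, Y) = (O + 6)*(Y - 4) = (6 + O)*(-4 + Y) = (-4 + Y)*(6 + O))
(a(1 - 3*2) + L(-1, -6))*(-21) = (1/(-7 + (1 - 3*2)) + (-24 - 4*(-1) + 6*(-6) - 1*(-6)))*(-21) = (1/(-7 + (1 - 6)) + (-24 + 4 - 36 + 6))*(-21) = (1/(-7 - 5) - 50)*(-21) = (1/(-12) - 50)*(-21) = (-1/12 - 50)*(-21) = -601/12*(-21) = 4207/4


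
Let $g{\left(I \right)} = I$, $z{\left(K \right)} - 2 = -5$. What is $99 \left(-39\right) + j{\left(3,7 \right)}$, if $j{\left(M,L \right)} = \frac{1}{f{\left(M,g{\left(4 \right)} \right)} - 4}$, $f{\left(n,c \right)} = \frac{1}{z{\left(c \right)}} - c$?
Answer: $- \frac{96528}{25} \approx -3861.1$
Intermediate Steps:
$z{\left(K \right)} = -3$ ($z{\left(K \right)} = 2 - 5 = -3$)
$f{\left(n,c \right)} = - \frac{1}{3} - c$ ($f{\left(n,c \right)} = \frac{1}{-3} - c = - \frac{1}{3} - c$)
$j{\left(M,L \right)} = - \frac{3}{25}$ ($j{\left(M,L \right)} = \frac{1}{\left(- \frac{1}{3} - 4\right) - 4} = \frac{1}{- \frac{13}{3} - 4} = \frac{1}{- \frac{25}{3}} = - \frac{3}{25}$)
$99 \left(-39\right) + j{\left(3,7 \right)} = 99 \left(-39\right) - \frac{3}{25} = -3861 - \frac{3}{25} = - \frac{96528}{25}$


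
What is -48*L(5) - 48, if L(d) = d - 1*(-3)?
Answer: -432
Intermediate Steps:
L(d) = 3 + d (L(d) = d + 3 = 3 + d)
-48*L(5) - 48 = -48*(3 + 5) - 48 = -48*8 - 48 = -384 - 48 = -432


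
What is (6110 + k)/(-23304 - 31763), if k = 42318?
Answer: -48428/55067 ≈ -0.87944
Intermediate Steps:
(6110 + k)/(-23304 - 31763) = (6110 + 42318)/(-23304 - 31763) = 48428/(-55067) = 48428*(-1/55067) = -48428/55067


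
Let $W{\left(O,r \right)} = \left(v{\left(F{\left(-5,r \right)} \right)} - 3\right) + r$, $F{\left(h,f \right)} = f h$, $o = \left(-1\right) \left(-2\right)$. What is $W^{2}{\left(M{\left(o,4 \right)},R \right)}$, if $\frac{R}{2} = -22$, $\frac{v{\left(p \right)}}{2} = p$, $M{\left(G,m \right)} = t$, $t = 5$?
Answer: $154449$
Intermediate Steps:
$o = 2$
$M{\left(G,m \right)} = 5$
$v{\left(p \right)} = 2 p$
$R = -44$ ($R = 2 \left(-22\right) = -44$)
$W{\left(O,r \right)} = -3 - 9 r$ ($W{\left(O,r \right)} = \left(2 r \left(-5\right) - 3\right) + r = \left(2 \left(- 5 r\right) - 3\right) + r = \left(- 10 r - 3\right) + r = \left(-3 - 10 r\right) + r = -3 - 9 r$)
$W^{2}{\left(M{\left(o,4 \right)},R \right)} = \left(-3 - -396\right)^{2} = \left(-3 + 396\right)^{2} = 393^{2} = 154449$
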